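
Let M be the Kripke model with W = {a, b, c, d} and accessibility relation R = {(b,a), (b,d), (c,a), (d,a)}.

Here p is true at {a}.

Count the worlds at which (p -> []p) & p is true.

a: p -> []p is T, p is T. ✓
b: p -> []p is T, p is F. ✗
c: p -> []p is T, p is F. ✗
d: p -> []p is T, p is F. ✗
Satisfying worlds: {a}.

1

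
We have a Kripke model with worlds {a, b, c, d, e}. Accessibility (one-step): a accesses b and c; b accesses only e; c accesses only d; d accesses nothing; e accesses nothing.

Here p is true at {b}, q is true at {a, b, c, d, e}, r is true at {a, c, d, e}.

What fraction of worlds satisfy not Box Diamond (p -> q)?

2/5

a: Box Diamond (p -> q) is T. ✗
b: Box Diamond (p -> q) is F. ✓
c: Box Diamond (p -> q) is F. ✓
d: Box Diamond (p -> q) is T. ✗
e: Box Diamond (p -> q) is T. ✗
That's 2 of 5 worlds, so 2/5.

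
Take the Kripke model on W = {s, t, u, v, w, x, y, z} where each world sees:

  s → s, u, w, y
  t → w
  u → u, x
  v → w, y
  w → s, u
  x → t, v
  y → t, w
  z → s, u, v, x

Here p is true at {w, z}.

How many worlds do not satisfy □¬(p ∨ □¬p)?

s: successors {s, u, w, y}; ¬(p ∨ □¬p) there: s:T, u:F, w:F, y:T. ✗
t: successors {w}; ¬(p ∨ □¬p) there: w:F. ✗
u: successors {u, x}; ¬(p ∨ □¬p) there: u:F, x:F. ✗
v: successors {w, y}; ¬(p ∨ □¬p) there: w:F, y:T. ✗
w: successors {s, u}; ¬(p ∨ □¬p) there: s:T, u:F. ✗
x: successors {t, v}; ¬(p ∨ □¬p) there: t:T, v:T. ✓
y: successors {t, w}; ¬(p ∨ □¬p) there: t:T, w:F. ✗
z: successors {s, u, v, x}; ¬(p ∨ □¬p) there: s:T, u:F, v:T, x:F. ✗
Satisfying worlds: {x}.
So □¬(p ∨ □¬p) fails at the other 7 worlds.

7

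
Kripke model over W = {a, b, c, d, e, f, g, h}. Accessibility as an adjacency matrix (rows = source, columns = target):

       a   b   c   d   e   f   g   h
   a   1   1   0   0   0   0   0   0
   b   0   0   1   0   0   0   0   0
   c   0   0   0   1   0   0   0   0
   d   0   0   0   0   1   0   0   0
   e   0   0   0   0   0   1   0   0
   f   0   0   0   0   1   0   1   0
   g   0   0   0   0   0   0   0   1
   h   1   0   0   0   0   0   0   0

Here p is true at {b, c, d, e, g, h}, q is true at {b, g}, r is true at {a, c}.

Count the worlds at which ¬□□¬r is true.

3

a: □□¬r is F. ✓
b: □□¬r is T. ✗
c: □□¬r is T. ✗
d: □□¬r is T. ✗
e: □□¬r is T. ✗
f: □□¬r is T. ✗
g: □□¬r is F. ✓
h: □□¬r is F. ✓
Satisfying worlds: {a, g, h}.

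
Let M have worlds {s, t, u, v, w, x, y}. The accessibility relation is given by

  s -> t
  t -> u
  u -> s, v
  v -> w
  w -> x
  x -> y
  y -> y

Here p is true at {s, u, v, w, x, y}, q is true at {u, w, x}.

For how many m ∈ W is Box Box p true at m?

s: successors {t}; Box p there: t:T. ✓
t: successors {u}; Box p there: u:T. ✓
u: successors {s, v}; Box p there: s:F, v:T. ✗
v: successors {w}; Box p there: w:T. ✓
w: successors {x}; Box p there: x:T. ✓
x: successors {y}; Box p there: y:T. ✓
y: successors {y}; Box p there: y:T. ✓
Satisfying worlds: {s, t, v, w, x, y}.

6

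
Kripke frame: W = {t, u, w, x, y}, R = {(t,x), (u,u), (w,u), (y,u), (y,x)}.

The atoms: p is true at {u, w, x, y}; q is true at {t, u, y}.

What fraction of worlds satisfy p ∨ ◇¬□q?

t: p is F, ◇¬□q is F. ✗
u: p is T, ◇¬□q is F. ✓
w: p is T, ◇¬□q is F. ✓
x: p is T, ◇¬□q is F. ✓
y: p is T, ◇¬□q is F. ✓
That's 4 of 5 worlds, so 4/5.

4/5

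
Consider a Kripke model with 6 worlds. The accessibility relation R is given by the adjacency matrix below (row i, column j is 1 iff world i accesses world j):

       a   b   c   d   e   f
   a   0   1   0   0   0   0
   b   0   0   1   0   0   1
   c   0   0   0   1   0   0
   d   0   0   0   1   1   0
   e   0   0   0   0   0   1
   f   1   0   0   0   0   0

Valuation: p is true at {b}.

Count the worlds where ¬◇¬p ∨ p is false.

a: ¬◇¬p is T, p is F. ✓
b: ¬◇¬p is F, p is T. ✓
c: ¬◇¬p is F, p is F. ✗
d: ¬◇¬p is F, p is F. ✗
e: ¬◇¬p is F, p is F. ✗
f: ¬◇¬p is F, p is F. ✗
Satisfying worlds: {a, b}.
So ¬◇¬p ∨ p fails at the other 4 worlds.

4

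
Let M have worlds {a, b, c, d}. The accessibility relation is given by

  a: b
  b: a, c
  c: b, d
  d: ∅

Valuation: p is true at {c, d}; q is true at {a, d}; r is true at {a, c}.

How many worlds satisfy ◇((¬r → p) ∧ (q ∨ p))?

a: successors {b}; (¬r → p) ∧ (q ∨ p) there: b:F. ✗
b: successors {a, c}; (¬r → p) ∧ (q ∨ p) there: a:T, c:T. ✓
c: successors {b, d}; (¬r → p) ∧ (q ∨ p) there: b:F, d:T. ✓
d: no successors, so ◇((¬r → p) ∧ (q ∨ p)) fails. ✗
Satisfying worlds: {b, c}.

2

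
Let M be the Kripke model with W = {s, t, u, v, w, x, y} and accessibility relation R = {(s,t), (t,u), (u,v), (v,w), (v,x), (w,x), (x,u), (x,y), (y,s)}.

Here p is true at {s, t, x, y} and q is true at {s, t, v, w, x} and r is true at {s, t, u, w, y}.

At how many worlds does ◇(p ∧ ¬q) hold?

1

s: successors {t}; p ∧ ¬q there: t:F. ✗
t: successors {u}; p ∧ ¬q there: u:F. ✗
u: successors {v}; p ∧ ¬q there: v:F. ✗
v: successors {w, x}; p ∧ ¬q there: w:F, x:F. ✗
w: successors {x}; p ∧ ¬q there: x:F. ✗
x: successors {u, y}; p ∧ ¬q there: u:F, y:T. ✓
y: successors {s}; p ∧ ¬q there: s:F. ✗
Satisfying worlds: {x}.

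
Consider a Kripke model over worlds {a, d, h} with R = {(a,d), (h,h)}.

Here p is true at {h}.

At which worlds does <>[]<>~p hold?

a: successors {d}; []<>~p there: d:T. ✓
d: no successors, so <>[]<>~p fails. ✗
h: successors {h}; []<>~p there: h:F. ✗

{a}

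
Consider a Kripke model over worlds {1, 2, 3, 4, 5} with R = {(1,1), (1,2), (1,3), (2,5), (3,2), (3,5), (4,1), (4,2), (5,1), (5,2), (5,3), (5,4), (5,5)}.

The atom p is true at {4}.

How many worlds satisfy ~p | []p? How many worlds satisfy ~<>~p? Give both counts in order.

4 and 0

For ~p | []p:
1: ~p is T, []p is F. ✓
2: ~p is T, []p is F. ✓
3: ~p is T, []p is F. ✓
4: ~p is F, []p is F. ✗
5: ~p is T, []p is F. ✓
— 4 worlds.
For ~<>~p:
1: <>~p is T. ✗
2: <>~p is T. ✗
3: <>~p is T. ✗
4: <>~p is T. ✗
5: <>~p is T. ✗
— 0 worlds.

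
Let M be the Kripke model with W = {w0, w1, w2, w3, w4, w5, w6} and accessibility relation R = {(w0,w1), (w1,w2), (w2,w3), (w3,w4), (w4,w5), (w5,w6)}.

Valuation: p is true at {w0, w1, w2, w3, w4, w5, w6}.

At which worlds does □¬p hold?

{w6}

w0: successors {w1}; ¬p there: w1:F. ✗
w1: successors {w2}; ¬p there: w2:F. ✗
w2: successors {w3}; ¬p there: w3:F. ✗
w3: successors {w4}; ¬p there: w4:F. ✗
w4: successors {w5}; ¬p there: w5:F. ✗
w5: successors {w6}; ¬p there: w6:F. ✗
w6: no successors, so □¬p holds vacuously. ✓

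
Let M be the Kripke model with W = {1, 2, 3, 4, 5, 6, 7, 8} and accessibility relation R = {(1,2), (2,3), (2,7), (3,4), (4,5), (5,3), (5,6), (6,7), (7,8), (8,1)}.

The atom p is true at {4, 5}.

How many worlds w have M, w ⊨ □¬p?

6

1: successors {2}; ¬p there: 2:T. ✓
2: successors {3, 7}; ¬p there: 3:T, 7:T. ✓
3: successors {4}; ¬p there: 4:F. ✗
4: successors {5}; ¬p there: 5:F. ✗
5: successors {3, 6}; ¬p there: 3:T, 6:T. ✓
6: successors {7}; ¬p there: 7:T. ✓
7: successors {8}; ¬p there: 8:T. ✓
8: successors {1}; ¬p there: 1:T. ✓
Satisfying worlds: {1, 2, 5, 6, 7, 8}.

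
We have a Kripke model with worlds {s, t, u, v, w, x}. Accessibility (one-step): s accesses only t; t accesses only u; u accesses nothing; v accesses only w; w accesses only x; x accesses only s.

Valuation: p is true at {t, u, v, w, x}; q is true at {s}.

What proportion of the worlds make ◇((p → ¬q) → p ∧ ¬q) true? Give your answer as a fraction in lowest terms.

s: successors {t}; (p → ¬q) → p ∧ ¬q there: t:T. ✓
t: successors {u}; (p → ¬q) → p ∧ ¬q there: u:T. ✓
u: no successors, so ◇((p → ¬q) → p ∧ ¬q) fails. ✗
v: successors {w}; (p → ¬q) → p ∧ ¬q there: w:T. ✓
w: successors {x}; (p → ¬q) → p ∧ ¬q there: x:T. ✓
x: successors {s}; (p → ¬q) → p ∧ ¬q there: s:F. ✗
That's 4 of 6 worlds, so 4/6 = 2/3.

2/3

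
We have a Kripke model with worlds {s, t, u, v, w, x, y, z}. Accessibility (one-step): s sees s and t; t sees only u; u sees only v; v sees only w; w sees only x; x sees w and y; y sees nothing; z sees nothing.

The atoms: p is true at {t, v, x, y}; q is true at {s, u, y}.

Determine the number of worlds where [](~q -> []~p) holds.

s: successors {s, t}; ~q -> []~p there: s:T, t:T. ✓
t: successors {u}; ~q -> []~p there: u:T. ✓
u: successors {v}; ~q -> []~p there: v:T. ✓
v: successors {w}; ~q -> []~p there: w:F. ✗
w: successors {x}; ~q -> []~p there: x:F. ✗
x: successors {w, y}; ~q -> []~p there: w:F, y:T. ✗
y: no successors, so [](~q -> []~p) holds vacuously. ✓
z: no successors, so [](~q -> []~p) holds vacuously. ✓
Satisfying worlds: {s, t, u, y, z}.

5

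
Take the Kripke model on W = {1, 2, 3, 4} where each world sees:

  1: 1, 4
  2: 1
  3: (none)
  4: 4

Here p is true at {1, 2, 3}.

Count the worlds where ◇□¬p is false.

2

1: successors {1, 4}; □¬p there: 1:F, 4:T. ✓
2: successors {1}; □¬p there: 1:F. ✗
3: no successors, so ◇□¬p fails. ✗
4: successors {4}; □¬p there: 4:T. ✓
Satisfying worlds: {1, 4}.
So ◇□¬p fails at the other 2 worlds.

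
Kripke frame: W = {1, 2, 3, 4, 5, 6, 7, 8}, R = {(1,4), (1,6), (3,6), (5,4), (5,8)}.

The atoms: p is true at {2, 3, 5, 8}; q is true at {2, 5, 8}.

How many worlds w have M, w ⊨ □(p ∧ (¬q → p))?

5

1: successors {4, 6}; p ∧ (¬q → p) there: 4:F, 6:F. ✗
2: no successors, so □(p ∧ (¬q → p)) holds vacuously. ✓
3: successors {6}; p ∧ (¬q → p) there: 6:F. ✗
4: no successors, so □(p ∧ (¬q → p)) holds vacuously. ✓
5: successors {4, 8}; p ∧ (¬q → p) there: 4:F, 8:T. ✗
6: no successors, so □(p ∧ (¬q → p)) holds vacuously. ✓
7: no successors, so □(p ∧ (¬q → p)) holds vacuously. ✓
8: no successors, so □(p ∧ (¬q → p)) holds vacuously. ✓
Satisfying worlds: {2, 4, 6, 7, 8}.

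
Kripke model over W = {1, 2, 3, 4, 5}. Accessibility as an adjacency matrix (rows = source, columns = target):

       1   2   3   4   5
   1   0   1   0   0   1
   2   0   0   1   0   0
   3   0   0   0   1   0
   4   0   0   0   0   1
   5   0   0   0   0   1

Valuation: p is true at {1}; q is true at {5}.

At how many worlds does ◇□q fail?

1

1: successors {2, 5}; □q there: 2:F, 5:T. ✓
2: successors {3}; □q there: 3:F. ✗
3: successors {4}; □q there: 4:T. ✓
4: successors {5}; □q there: 5:T. ✓
5: successors {5}; □q there: 5:T. ✓
Satisfying worlds: {1, 3, 4, 5}.
So ◇□q fails at the other 1 world.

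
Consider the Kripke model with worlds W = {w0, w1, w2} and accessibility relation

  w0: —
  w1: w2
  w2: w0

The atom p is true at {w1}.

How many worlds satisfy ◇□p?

w0: no successors, so ◇□p fails. ✗
w1: successors {w2}; □p there: w2:F. ✗
w2: successors {w0}; □p there: w0:T. ✓
Satisfying worlds: {w2}.

1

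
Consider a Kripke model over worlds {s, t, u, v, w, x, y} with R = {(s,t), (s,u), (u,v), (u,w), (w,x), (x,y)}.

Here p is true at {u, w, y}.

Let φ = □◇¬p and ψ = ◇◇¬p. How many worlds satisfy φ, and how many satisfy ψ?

3 and 2

For □◇¬p:
s: successors {t, u}; ◇¬p there: t:F, u:T. ✗
t: no successors, so □◇¬p holds vacuously. ✓
u: successors {v, w}; ◇¬p there: v:F, w:T. ✗
v: no successors, so □◇¬p holds vacuously. ✓
w: successors {x}; ◇¬p there: x:F. ✗
x: successors {y}; ◇¬p there: y:F. ✗
y: no successors, so □◇¬p holds vacuously. ✓
— 3 worlds.
For ◇◇¬p:
s: successors {t, u}; ◇¬p there: t:F, u:T. ✓
t: no successors, so ◇◇¬p fails. ✗
u: successors {v, w}; ◇¬p there: v:F, w:T. ✓
v: no successors, so ◇◇¬p fails. ✗
w: successors {x}; ◇¬p there: x:F. ✗
x: successors {y}; ◇¬p there: y:F. ✗
y: no successors, so ◇◇¬p fails. ✗
— 2 worlds.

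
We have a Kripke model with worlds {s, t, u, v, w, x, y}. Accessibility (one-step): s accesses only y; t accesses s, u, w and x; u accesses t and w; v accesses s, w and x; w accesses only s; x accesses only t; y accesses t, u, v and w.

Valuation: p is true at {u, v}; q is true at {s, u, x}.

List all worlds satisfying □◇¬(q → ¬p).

s: successors {y}; ◇¬(q → ¬p) there: y:T. ✓
t: successors {s, u, w, x}; ◇¬(q → ¬p) there: s:F, u:F, w:F, x:F. ✗
u: successors {t, w}; ◇¬(q → ¬p) there: t:T, w:F. ✗
v: successors {s, w, x}; ◇¬(q → ¬p) there: s:F, w:F, x:F. ✗
w: successors {s}; ◇¬(q → ¬p) there: s:F. ✗
x: successors {t}; ◇¬(q → ¬p) there: t:T. ✓
y: successors {t, u, v, w}; ◇¬(q → ¬p) there: t:T, u:F, v:F, w:F. ✗

{s, x}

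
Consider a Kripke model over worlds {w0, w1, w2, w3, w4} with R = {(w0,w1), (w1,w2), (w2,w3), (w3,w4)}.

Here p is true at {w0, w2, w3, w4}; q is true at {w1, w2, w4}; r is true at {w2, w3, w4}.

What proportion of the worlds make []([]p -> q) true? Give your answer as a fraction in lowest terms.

w0: successors {w1}; []p -> q there: w1:T. ✓
w1: successors {w2}; []p -> q there: w2:T. ✓
w2: successors {w3}; []p -> q there: w3:F. ✗
w3: successors {w4}; []p -> q there: w4:T. ✓
w4: no successors, so []([]p -> q) holds vacuously. ✓
That's 4 of 5 worlds, so 4/5.

4/5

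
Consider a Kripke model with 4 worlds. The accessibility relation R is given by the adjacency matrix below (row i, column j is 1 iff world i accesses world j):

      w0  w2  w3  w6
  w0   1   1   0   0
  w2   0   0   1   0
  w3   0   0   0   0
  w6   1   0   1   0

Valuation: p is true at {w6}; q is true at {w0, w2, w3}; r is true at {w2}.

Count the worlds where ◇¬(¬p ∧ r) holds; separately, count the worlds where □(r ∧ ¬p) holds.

3 and 1

For ◇¬(¬p ∧ r):
w0: successors {w0, w2}; ¬(¬p ∧ r) there: w0:T, w2:F. ✓
w2: successors {w3}; ¬(¬p ∧ r) there: w3:T. ✓
w3: no successors, so ◇¬(¬p ∧ r) fails. ✗
w6: successors {w0, w3}; ¬(¬p ∧ r) there: w0:T, w3:T. ✓
— 3 worlds.
For □(r ∧ ¬p):
w0: successors {w0, w2}; r ∧ ¬p there: w0:F, w2:T. ✗
w2: successors {w3}; r ∧ ¬p there: w3:F. ✗
w3: no successors, so □(r ∧ ¬p) holds vacuously. ✓
w6: successors {w0, w3}; r ∧ ¬p there: w0:F, w3:F. ✗
— 1 world.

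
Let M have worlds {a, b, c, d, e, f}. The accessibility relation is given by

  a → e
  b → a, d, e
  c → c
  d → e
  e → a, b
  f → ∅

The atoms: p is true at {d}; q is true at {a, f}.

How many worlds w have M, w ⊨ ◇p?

1

a: successors {e}; p there: e:F. ✗
b: successors {a, d, e}; p there: a:F, d:T, e:F. ✓
c: successors {c}; p there: c:F. ✗
d: successors {e}; p there: e:F. ✗
e: successors {a, b}; p there: a:F, b:F. ✗
f: no successors, so ◇p fails. ✗
Satisfying worlds: {b}.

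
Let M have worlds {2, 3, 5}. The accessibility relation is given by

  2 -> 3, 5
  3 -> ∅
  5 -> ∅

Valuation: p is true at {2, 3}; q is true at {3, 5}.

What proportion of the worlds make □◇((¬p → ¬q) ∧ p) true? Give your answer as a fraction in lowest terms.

2: successors {3, 5}; ◇((¬p → ¬q) ∧ p) there: 3:F, 5:F. ✗
3: no successors, so □◇((¬p → ¬q) ∧ p) holds vacuously. ✓
5: no successors, so □◇((¬p → ¬q) ∧ p) holds vacuously. ✓
That's 2 of 3 worlds, so 2/3.

2/3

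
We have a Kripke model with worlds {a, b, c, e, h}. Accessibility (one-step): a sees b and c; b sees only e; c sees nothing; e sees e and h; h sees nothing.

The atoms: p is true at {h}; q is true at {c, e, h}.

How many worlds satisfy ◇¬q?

a: successors {b, c}; ¬q there: b:T, c:F. ✓
b: successors {e}; ¬q there: e:F. ✗
c: no successors, so ◇¬q fails. ✗
e: successors {e, h}; ¬q there: e:F, h:F. ✗
h: no successors, so ◇¬q fails. ✗
Satisfying worlds: {a}.

1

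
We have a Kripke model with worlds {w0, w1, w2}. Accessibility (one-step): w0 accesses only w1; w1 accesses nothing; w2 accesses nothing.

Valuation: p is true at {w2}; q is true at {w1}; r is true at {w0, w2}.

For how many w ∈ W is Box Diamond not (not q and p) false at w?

w0: successors {w1}; Diamond not (not q and p) there: w1:F. ✗
w1: no successors, so Box Diamond not (not q and p) holds vacuously. ✓
w2: no successors, so Box Diamond not (not q and p) holds vacuously. ✓
Satisfying worlds: {w1, w2}.
So Box Diamond not (not q and p) fails at the other 1 world.

1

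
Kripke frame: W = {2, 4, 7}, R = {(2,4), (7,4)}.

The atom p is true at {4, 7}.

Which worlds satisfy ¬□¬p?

{2, 7}

2: □¬p is F. ✓
4: □¬p is T. ✗
7: □¬p is F. ✓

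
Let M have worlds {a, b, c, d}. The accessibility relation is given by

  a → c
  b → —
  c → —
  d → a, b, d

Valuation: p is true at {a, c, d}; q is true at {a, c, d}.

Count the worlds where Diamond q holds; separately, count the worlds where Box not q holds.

For Diamond q:
a: successors {c}; q there: c:T. ✓
b: no successors, so Diamond q fails. ✗
c: no successors, so Diamond q fails. ✗
d: successors {a, b, d}; q there: a:T, b:F, d:T. ✓
— 2 worlds.
For Box not q:
a: successors {c}; not q there: c:F. ✗
b: no successors, so Box not q holds vacuously. ✓
c: no successors, so Box not q holds vacuously. ✓
d: successors {a, b, d}; not q there: a:F, b:T, d:F. ✗
— 2 worlds.

2 and 2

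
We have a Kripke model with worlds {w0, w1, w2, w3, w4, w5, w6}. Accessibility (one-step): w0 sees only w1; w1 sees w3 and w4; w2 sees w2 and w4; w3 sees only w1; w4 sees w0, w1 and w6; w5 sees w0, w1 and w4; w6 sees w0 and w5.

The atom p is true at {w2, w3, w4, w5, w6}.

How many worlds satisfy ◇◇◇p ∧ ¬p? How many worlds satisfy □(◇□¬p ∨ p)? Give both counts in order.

2 and 4

For ◇◇◇p ∧ ¬p:
w0: ◇◇◇p is T, ¬p is T. ✓
w1: ◇◇◇p is T, ¬p is T. ✓
w2: ◇◇◇p is T, ¬p is F. ✗
w3: ◇◇◇p is T, ¬p is F. ✗
w4: ◇◇◇p is T, ¬p is F. ✗
w5: ◇◇◇p is T, ¬p is F. ✗
w6: ◇◇◇p is T, ¬p is F. ✗
— 2 worlds.
For □(◇□¬p ∨ p):
w0: successors {w1}; ◇□¬p ∨ p there: w1:T. ✓
w1: successors {w3, w4}; ◇□¬p ∨ p there: w3:T, w4:T. ✓
w2: successors {w2, w4}; ◇□¬p ∨ p there: w2:T, w4:T. ✓
w3: successors {w1}; ◇□¬p ∨ p there: w1:T. ✓
w4: successors {w0, w1, w6}; ◇□¬p ∨ p there: w0:F, w1:T, w6:T. ✗
w5: successors {w0, w1, w4}; ◇□¬p ∨ p there: w0:F, w1:T, w4:T. ✗
w6: successors {w0, w5}; ◇□¬p ∨ p there: w0:F, w5:T. ✗
— 4 worlds.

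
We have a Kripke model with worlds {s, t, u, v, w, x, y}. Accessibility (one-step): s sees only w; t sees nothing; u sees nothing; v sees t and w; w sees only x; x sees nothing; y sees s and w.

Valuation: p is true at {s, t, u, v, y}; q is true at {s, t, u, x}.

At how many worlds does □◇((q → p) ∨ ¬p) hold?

s: successors {w}; ◇((q → p) ∨ ¬p) there: w:T. ✓
t: no successors, so □◇((q → p) ∨ ¬p) holds vacuously. ✓
u: no successors, so □◇((q → p) ∨ ¬p) holds vacuously. ✓
v: successors {t, w}; ◇((q → p) ∨ ¬p) there: t:F, w:T. ✗
w: successors {x}; ◇((q → p) ∨ ¬p) there: x:F. ✗
x: no successors, so □◇((q → p) ∨ ¬p) holds vacuously. ✓
y: successors {s, w}; ◇((q → p) ∨ ¬p) there: s:T, w:T. ✓
Satisfying worlds: {s, t, u, x, y}.

5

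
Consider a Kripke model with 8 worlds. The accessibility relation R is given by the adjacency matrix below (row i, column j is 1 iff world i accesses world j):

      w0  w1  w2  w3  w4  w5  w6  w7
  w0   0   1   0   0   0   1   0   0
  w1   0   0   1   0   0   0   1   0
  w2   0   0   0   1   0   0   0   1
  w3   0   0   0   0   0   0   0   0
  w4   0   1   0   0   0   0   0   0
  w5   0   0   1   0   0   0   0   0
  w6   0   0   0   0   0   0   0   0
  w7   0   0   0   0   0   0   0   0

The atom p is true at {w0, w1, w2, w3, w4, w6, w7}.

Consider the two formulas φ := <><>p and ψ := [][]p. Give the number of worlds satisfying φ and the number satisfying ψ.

4 and 8

For <><>p:
w0: successors {w1, w5}; <>p there: w1:T, w5:T. ✓
w1: successors {w2, w6}; <>p there: w2:T, w6:F. ✓
w2: successors {w3, w7}; <>p there: w3:F, w7:F. ✗
w3: no successors, so <><>p fails. ✗
w4: successors {w1}; <>p there: w1:T. ✓
w5: successors {w2}; <>p there: w2:T. ✓
w6: no successors, so <><>p fails. ✗
w7: no successors, so <><>p fails. ✗
— 4 worlds.
For [][]p:
w0: successors {w1, w5}; []p there: w1:T, w5:T. ✓
w1: successors {w2, w6}; []p there: w2:T, w6:T. ✓
w2: successors {w3, w7}; []p there: w3:T, w7:T. ✓
w3: no successors, so [][]p holds vacuously. ✓
w4: successors {w1}; []p there: w1:T. ✓
w5: successors {w2}; []p there: w2:T. ✓
w6: no successors, so [][]p holds vacuously. ✓
w7: no successors, so [][]p holds vacuously. ✓
— 8 worlds.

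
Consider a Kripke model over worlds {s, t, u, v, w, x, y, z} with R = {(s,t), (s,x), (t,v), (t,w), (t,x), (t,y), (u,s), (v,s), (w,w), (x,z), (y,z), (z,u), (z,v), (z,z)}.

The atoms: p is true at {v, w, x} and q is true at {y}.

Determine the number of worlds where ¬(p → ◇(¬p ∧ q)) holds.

s: p → ◇(¬p ∧ q) is T. ✗
t: p → ◇(¬p ∧ q) is T. ✗
u: p → ◇(¬p ∧ q) is T. ✗
v: p → ◇(¬p ∧ q) is F. ✓
w: p → ◇(¬p ∧ q) is F. ✓
x: p → ◇(¬p ∧ q) is F. ✓
y: p → ◇(¬p ∧ q) is T. ✗
z: p → ◇(¬p ∧ q) is T. ✗
Satisfying worlds: {v, w, x}.

3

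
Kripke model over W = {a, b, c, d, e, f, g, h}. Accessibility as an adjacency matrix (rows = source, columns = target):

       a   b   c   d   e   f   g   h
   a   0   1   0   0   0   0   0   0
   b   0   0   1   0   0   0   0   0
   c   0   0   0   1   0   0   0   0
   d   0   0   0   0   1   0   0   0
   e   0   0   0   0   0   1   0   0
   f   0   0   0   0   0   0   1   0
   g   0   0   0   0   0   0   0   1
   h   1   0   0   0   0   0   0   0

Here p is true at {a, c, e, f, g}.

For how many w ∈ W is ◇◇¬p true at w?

3

a: successors {b}; ◇¬p there: b:F. ✗
b: successors {c}; ◇¬p there: c:T. ✓
c: successors {d}; ◇¬p there: d:F. ✗
d: successors {e}; ◇¬p there: e:F. ✗
e: successors {f}; ◇¬p there: f:F. ✗
f: successors {g}; ◇¬p there: g:T. ✓
g: successors {h}; ◇¬p there: h:F. ✗
h: successors {a}; ◇¬p there: a:T. ✓
Satisfying worlds: {b, f, h}.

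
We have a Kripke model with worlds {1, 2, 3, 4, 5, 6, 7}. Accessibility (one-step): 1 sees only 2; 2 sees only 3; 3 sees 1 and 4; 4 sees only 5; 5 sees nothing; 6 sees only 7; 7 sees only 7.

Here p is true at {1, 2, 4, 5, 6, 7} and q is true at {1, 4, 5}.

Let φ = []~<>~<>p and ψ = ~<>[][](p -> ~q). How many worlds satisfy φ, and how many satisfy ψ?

For []~<>~<>p:
1: successors {2}; ~<>~<>p there: 2:T. ✓
2: successors {3}; ~<>~<>p there: 3:T. ✓
3: successors {1, 4}; ~<>~<>p there: 1:F, 4:F. ✗
4: successors {5}; ~<>~<>p there: 5:T. ✓
5: no successors, so []~<>~<>p holds vacuously. ✓
6: successors {7}; ~<>~<>p there: 7:T. ✓
7: successors {7}; ~<>~<>p there: 7:T. ✓
— 6 worlds.
For ~<>[][](p -> ~q):
1: <>[][](p -> ~q) is F. ✓
2: <>[][](p -> ~q) is F. ✓
3: <>[][](p -> ~q) is T. ✗
4: <>[][](p -> ~q) is T. ✗
5: <>[][](p -> ~q) is F. ✓
6: <>[][](p -> ~q) is T. ✗
7: <>[][](p -> ~q) is T. ✗
— 3 worlds.

6 and 3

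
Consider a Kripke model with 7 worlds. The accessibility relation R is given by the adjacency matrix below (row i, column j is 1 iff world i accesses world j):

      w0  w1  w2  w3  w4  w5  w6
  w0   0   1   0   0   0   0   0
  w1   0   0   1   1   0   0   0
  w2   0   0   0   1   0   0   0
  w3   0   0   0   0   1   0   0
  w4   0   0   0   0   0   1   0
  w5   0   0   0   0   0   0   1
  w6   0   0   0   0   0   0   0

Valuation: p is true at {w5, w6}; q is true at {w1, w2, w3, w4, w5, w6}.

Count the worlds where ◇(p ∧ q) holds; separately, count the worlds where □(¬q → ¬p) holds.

2 and 7

For ◇(p ∧ q):
w0: successors {w1}; p ∧ q there: w1:F. ✗
w1: successors {w2, w3}; p ∧ q there: w2:F, w3:F. ✗
w2: successors {w3}; p ∧ q there: w3:F. ✗
w3: successors {w4}; p ∧ q there: w4:F. ✗
w4: successors {w5}; p ∧ q there: w5:T. ✓
w5: successors {w6}; p ∧ q there: w6:T. ✓
w6: no successors, so ◇(p ∧ q) fails. ✗
— 2 worlds.
For □(¬q → ¬p):
w0: successors {w1}; ¬q → ¬p there: w1:T. ✓
w1: successors {w2, w3}; ¬q → ¬p there: w2:T, w3:T. ✓
w2: successors {w3}; ¬q → ¬p there: w3:T. ✓
w3: successors {w4}; ¬q → ¬p there: w4:T. ✓
w4: successors {w5}; ¬q → ¬p there: w5:T. ✓
w5: successors {w6}; ¬q → ¬p there: w6:T. ✓
w6: no successors, so □(¬q → ¬p) holds vacuously. ✓
— 7 worlds.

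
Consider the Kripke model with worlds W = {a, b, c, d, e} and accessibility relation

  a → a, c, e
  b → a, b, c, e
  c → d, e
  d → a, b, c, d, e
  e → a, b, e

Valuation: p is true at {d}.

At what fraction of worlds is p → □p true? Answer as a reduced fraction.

4/5

a: p is F, □p is F. ✓
b: p is F, □p is F. ✓
c: p is F, □p is F. ✓
d: p is T, □p is F. ✗
e: p is F, □p is F. ✓
That's 4 of 5 worlds, so 4/5.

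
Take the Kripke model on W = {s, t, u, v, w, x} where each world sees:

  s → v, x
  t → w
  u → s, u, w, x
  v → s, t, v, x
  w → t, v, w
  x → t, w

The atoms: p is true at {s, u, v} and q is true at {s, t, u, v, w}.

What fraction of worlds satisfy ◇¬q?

s: successors {v, x}; ¬q there: v:F, x:T. ✓
t: successors {w}; ¬q there: w:F. ✗
u: successors {s, u, w, x}; ¬q there: s:F, u:F, w:F, x:T. ✓
v: successors {s, t, v, x}; ¬q there: s:F, t:F, v:F, x:T. ✓
w: successors {t, v, w}; ¬q there: t:F, v:F, w:F. ✗
x: successors {t, w}; ¬q there: t:F, w:F. ✗
That's 3 of 6 worlds, so 3/6 = 1/2.

1/2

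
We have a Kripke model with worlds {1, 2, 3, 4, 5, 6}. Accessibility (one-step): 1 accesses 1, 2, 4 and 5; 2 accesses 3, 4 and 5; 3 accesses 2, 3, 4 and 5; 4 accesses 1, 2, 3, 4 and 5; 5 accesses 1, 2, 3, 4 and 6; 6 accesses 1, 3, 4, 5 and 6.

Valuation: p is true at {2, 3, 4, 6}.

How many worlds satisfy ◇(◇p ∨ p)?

6

1: successors {1, 2, 4, 5}; ◇p ∨ p there: 1:T, 2:T, 4:T, 5:T. ✓
2: successors {3, 4, 5}; ◇p ∨ p there: 3:T, 4:T, 5:T. ✓
3: successors {2, 3, 4, 5}; ◇p ∨ p there: 2:T, 3:T, 4:T, 5:T. ✓
4: successors {1, 2, 3, 4, 5}; ◇p ∨ p there: 1:T, 2:T, 3:T, 4:T, 5:T. ✓
5: successors {1, 2, 3, 4, 6}; ◇p ∨ p there: 1:T, 2:T, 3:T, 4:T, 6:T. ✓
6: successors {1, 3, 4, 5, 6}; ◇p ∨ p there: 1:T, 3:T, 4:T, 5:T, 6:T. ✓
Satisfying worlds: {1, 2, 3, 4, 5, 6}.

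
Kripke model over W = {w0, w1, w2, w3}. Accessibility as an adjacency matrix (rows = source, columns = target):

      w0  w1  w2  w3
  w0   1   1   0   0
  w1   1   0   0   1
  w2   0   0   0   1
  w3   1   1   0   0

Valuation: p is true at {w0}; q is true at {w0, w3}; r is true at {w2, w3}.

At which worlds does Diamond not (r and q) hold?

{w0, w1, w3}

w0: successors {w0, w1}; not (r and q) there: w0:T, w1:T. ✓
w1: successors {w0, w3}; not (r and q) there: w0:T, w3:F. ✓
w2: successors {w3}; not (r and q) there: w3:F. ✗
w3: successors {w0, w1}; not (r and q) there: w0:T, w1:T. ✓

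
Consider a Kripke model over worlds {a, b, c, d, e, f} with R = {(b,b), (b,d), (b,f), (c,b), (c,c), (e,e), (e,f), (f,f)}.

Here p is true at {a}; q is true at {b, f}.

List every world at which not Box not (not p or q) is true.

a: Box not (not p or q) is T. ✗
b: Box not (not p or q) is F. ✓
c: Box not (not p or q) is F. ✓
d: Box not (not p or q) is T. ✗
e: Box not (not p or q) is F. ✓
f: Box not (not p or q) is F. ✓

{b, c, e, f}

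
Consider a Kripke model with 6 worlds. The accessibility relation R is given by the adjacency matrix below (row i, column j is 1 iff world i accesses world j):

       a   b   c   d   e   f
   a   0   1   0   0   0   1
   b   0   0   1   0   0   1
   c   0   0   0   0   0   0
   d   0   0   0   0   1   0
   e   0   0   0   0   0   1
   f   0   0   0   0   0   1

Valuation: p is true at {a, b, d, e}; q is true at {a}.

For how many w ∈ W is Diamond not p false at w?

2

a: successors {b, f}; not p there: b:F, f:T. ✓
b: successors {c, f}; not p there: c:T, f:T. ✓
c: no successors, so Diamond not p fails. ✗
d: successors {e}; not p there: e:F. ✗
e: successors {f}; not p there: f:T. ✓
f: successors {f}; not p there: f:T. ✓
Satisfying worlds: {a, b, e, f}.
So Diamond not p fails at the other 2 worlds.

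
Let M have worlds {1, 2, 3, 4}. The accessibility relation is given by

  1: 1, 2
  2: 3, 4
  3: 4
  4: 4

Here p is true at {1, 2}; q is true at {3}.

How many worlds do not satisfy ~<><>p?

1

1: <><>p is T. ✗
2: <><>p is F. ✓
3: <><>p is F. ✓
4: <><>p is F. ✓
Satisfying worlds: {2, 3, 4}.
So ~<><>p fails at the other 1 world.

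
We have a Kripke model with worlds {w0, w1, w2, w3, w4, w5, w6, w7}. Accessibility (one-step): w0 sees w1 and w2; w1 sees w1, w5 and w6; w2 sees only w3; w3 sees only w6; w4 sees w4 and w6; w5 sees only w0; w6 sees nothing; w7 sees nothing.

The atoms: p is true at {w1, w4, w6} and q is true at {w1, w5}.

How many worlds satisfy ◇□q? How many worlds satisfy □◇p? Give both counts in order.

For ◇□q:
w0: successors {w1, w2}; □q there: w1:F, w2:F. ✗
w1: successors {w1, w5, w6}; □q there: w1:F, w5:F, w6:T. ✓
w2: successors {w3}; □q there: w3:F. ✗
w3: successors {w6}; □q there: w6:T. ✓
w4: successors {w4, w6}; □q there: w4:F, w6:T. ✓
w5: successors {w0}; □q there: w0:F. ✗
w6: no successors, so ◇□q fails. ✗
w7: no successors, so ◇□q fails. ✗
— 3 worlds.
For □◇p:
w0: successors {w1, w2}; ◇p there: w1:T, w2:F. ✗
w1: successors {w1, w5, w6}; ◇p there: w1:T, w5:F, w6:F. ✗
w2: successors {w3}; ◇p there: w3:T. ✓
w3: successors {w6}; ◇p there: w6:F. ✗
w4: successors {w4, w6}; ◇p there: w4:T, w6:F. ✗
w5: successors {w0}; ◇p there: w0:T. ✓
w6: no successors, so □◇p holds vacuously. ✓
w7: no successors, so □◇p holds vacuously. ✓
— 4 worlds.

3 and 4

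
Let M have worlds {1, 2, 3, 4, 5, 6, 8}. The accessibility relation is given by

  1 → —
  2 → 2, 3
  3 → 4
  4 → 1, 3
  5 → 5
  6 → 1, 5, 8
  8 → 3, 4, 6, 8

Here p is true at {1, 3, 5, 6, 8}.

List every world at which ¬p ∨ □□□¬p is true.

1: ¬p is F, □□□¬p is T. ✓
2: ¬p is T, □□□¬p is F. ✓
3: ¬p is F, □□□¬p is T. ✓
4: ¬p is T, □□□¬p is F. ✓
5: ¬p is F, □□□¬p is F. ✗
6: ¬p is F, □□□¬p is F. ✗
8: ¬p is F, □□□¬p is F. ✗

{1, 2, 3, 4}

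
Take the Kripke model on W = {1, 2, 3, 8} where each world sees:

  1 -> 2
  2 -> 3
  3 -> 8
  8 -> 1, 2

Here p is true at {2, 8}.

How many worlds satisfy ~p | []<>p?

1: ~p is T, []<>p is F. ✓
2: ~p is F, []<>p is T. ✓
3: ~p is T, []<>p is T. ✓
8: ~p is F, []<>p is F. ✗
Satisfying worlds: {1, 2, 3}.

3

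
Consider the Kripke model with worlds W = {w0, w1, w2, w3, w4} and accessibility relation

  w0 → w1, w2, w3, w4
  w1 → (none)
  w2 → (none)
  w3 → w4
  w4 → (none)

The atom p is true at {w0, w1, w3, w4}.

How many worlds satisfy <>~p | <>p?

2

w0: <>~p is T, <>p is T. ✓
w1: <>~p is F, <>p is F. ✗
w2: <>~p is F, <>p is F. ✗
w3: <>~p is F, <>p is T. ✓
w4: <>~p is F, <>p is F. ✗
Satisfying worlds: {w0, w3}.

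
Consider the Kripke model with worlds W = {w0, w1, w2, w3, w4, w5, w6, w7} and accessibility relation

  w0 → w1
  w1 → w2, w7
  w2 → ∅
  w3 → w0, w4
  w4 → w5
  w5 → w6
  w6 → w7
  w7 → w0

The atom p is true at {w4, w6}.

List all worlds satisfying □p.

{w2, w5}

w0: successors {w1}; p there: w1:F. ✗
w1: successors {w2, w7}; p there: w2:F, w7:F. ✗
w2: no successors, so □p holds vacuously. ✓
w3: successors {w0, w4}; p there: w0:F, w4:T. ✗
w4: successors {w5}; p there: w5:F. ✗
w5: successors {w6}; p there: w6:T. ✓
w6: successors {w7}; p there: w7:F. ✗
w7: successors {w0}; p there: w0:F. ✗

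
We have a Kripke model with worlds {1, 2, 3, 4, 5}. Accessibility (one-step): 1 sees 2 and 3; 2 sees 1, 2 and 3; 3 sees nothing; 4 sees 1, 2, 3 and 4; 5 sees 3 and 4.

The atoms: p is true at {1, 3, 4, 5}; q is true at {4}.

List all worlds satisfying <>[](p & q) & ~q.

{1, 2, 5}

1: <>[](p & q) is T, ~q is T. ✓
2: <>[](p & q) is T, ~q is T. ✓
3: <>[](p & q) is F, ~q is T. ✗
4: <>[](p & q) is T, ~q is F. ✗
5: <>[](p & q) is T, ~q is T. ✓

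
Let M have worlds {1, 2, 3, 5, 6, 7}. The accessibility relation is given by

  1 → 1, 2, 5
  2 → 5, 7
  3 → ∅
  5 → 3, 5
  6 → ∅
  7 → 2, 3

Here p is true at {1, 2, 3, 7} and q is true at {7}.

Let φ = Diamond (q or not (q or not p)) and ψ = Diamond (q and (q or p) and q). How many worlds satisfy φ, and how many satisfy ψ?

4 and 1

For Diamond (q or not (q or not p)):
1: successors {1, 2, 5}; q or not (q or not p) there: 1:T, 2:T, 5:F. ✓
2: successors {5, 7}; q or not (q or not p) there: 5:F, 7:T. ✓
3: no successors, so Diamond (q or not (q or not p)) fails. ✗
5: successors {3, 5}; q or not (q or not p) there: 3:T, 5:F. ✓
6: no successors, so Diamond (q or not (q or not p)) fails. ✗
7: successors {2, 3}; q or not (q or not p) there: 2:T, 3:T. ✓
— 4 worlds.
For Diamond (q and (q or p) and q):
1: successors {1, 2, 5}; q and (q or p) and q there: 1:F, 2:F, 5:F. ✗
2: successors {5, 7}; q and (q or p) and q there: 5:F, 7:T. ✓
3: no successors, so Diamond (q and (q or p) and q) fails. ✗
5: successors {3, 5}; q and (q or p) and q there: 3:F, 5:F. ✗
6: no successors, so Diamond (q and (q or p) and q) fails. ✗
7: successors {2, 3}; q and (q or p) and q there: 2:F, 3:F. ✗
— 1 world.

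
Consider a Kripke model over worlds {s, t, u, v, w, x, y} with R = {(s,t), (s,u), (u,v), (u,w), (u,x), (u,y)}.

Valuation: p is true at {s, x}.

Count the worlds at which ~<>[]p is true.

5

s: <>[]p is T. ✗
t: <>[]p is F. ✓
u: <>[]p is T. ✗
v: <>[]p is F. ✓
w: <>[]p is F. ✓
x: <>[]p is F. ✓
y: <>[]p is F. ✓
Satisfying worlds: {t, v, w, x, y}.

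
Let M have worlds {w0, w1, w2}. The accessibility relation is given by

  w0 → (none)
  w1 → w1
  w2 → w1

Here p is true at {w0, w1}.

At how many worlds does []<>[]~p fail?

w0: no successors, so []<>[]~p holds vacuously. ✓
w1: successors {w1}; <>[]~p there: w1:F. ✗
w2: successors {w1}; <>[]~p there: w1:F. ✗
Satisfying worlds: {w0}.
So []<>[]~p fails at the other 2 worlds.

2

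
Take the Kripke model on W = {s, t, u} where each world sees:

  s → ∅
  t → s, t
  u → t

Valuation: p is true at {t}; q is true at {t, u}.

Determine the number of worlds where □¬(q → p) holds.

1

s: no successors, so □¬(q → p) holds vacuously. ✓
t: successors {s, t}; ¬(q → p) there: s:F, t:F. ✗
u: successors {t}; ¬(q → p) there: t:F. ✗
Satisfying worlds: {s}.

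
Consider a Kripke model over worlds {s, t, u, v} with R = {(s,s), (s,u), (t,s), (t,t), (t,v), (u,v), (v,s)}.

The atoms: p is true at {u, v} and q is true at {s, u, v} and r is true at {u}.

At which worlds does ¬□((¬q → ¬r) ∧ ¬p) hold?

{s, t, u}

s: □((¬q → ¬r) ∧ ¬p) is F. ✓
t: □((¬q → ¬r) ∧ ¬p) is F. ✓
u: □((¬q → ¬r) ∧ ¬p) is F. ✓
v: □((¬q → ¬r) ∧ ¬p) is T. ✗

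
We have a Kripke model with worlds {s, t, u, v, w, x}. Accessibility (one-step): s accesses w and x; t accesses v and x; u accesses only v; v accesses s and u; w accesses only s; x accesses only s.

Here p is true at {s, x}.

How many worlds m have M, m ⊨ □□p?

s: successors {w, x}; □p there: w:T, x:T. ✓
t: successors {v, x}; □p there: v:F, x:T. ✗
u: successors {v}; □p there: v:F. ✗
v: successors {s, u}; □p there: s:F, u:F. ✗
w: successors {s}; □p there: s:F. ✗
x: successors {s}; □p there: s:F. ✗
Satisfying worlds: {s}.

1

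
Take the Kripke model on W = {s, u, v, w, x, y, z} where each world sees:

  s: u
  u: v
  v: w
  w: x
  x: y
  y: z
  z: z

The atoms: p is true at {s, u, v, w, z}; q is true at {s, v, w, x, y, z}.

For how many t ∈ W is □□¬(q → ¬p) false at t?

s: successors {u}; □¬(q → ¬p) there: u:T. ✓
u: successors {v}; □¬(q → ¬p) there: v:T. ✓
v: successors {w}; □¬(q → ¬p) there: w:F. ✗
w: successors {x}; □¬(q → ¬p) there: x:F. ✗
x: successors {y}; □¬(q → ¬p) there: y:T. ✓
y: successors {z}; □¬(q → ¬p) there: z:T. ✓
z: successors {z}; □¬(q → ¬p) there: z:T. ✓
Satisfying worlds: {s, u, x, y, z}.
So □□¬(q → ¬p) fails at the other 2 worlds.

2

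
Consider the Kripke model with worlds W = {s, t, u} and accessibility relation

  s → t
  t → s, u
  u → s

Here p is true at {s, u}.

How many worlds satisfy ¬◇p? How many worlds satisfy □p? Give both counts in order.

For ¬◇p:
s: ◇p is F. ✓
t: ◇p is T. ✗
u: ◇p is T. ✗
— 1 world.
For □p:
s: successors {t}; p there: t:F. ✗
t: successors {s, u}; p there: s:T, u:T. ✓
u: successors {s}; p there: s:T. ✓
— 2 worlds.

1 and 2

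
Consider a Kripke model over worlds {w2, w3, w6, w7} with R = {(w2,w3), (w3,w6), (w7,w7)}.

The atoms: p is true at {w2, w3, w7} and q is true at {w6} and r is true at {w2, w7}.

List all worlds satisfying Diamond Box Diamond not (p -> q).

w2: successors {w3}; Box Diamond not (p -> q) there: w3:F. ✗
w3: successors {w6}; Box Diamond not (p -> q) there: w6:T. ✓
w6: no successors, so Diamond Box Diamond not (p -> q) fails. ✗
w7: successors {w7}; Box Diamond not (p -> q) there: w7:T. ✓

{w3, w7}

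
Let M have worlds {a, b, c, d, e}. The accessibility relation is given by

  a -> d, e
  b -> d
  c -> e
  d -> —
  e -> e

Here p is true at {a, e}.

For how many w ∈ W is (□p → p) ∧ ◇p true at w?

2

a: □p → p is T, ◇p is T. ✓
b: □p → p is T, ◇p is F. ✗
c: □p → p is F, ◇p is T. ✗
d: □p → p is F, ◇p is F. ✗
e: □p → p is T, ◇p is T. ✓
Satisfying worlds: {a, e}.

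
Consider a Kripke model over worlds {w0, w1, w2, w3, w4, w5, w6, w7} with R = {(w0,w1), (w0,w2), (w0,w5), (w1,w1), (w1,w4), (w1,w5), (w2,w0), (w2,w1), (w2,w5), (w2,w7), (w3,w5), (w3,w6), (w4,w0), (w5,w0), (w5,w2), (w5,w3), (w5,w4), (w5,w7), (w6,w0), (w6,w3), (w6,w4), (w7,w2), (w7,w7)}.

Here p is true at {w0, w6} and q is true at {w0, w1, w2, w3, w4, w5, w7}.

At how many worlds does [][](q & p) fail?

w0: successors {w1, w2, w5}; [](q & p) there: w1:F, w2:F, w5:F. ✗
w1: successors {w1, w4, w5}; [](q & p) there: w1:F, w4:T, w5:F. ✗
w2: successors {w0, w1, w5, w7}; [](q & p) there: w0:F, w1:F, w5:F, w7:F. ✗
w3: successors {w5, w6}; [](q & p) there: w5:F, w6:F. ✗
w4: successors {w0}; [](q & p) there: w0:F. ✗
w5: successors {w0, w2, w3, w4, w7}; [](q & p) there: w0:F, w2:F, w3:F, w4:T, w7:F. ✗
w6: successors {w0, w3, w4}; [](q & p) there: w0:F, w3:F, w4:T. ✗
w7: successors {w2, w7}; [](q & p) there: w2:F, w7:F. ✗
Satisfying worlds: ∅.
So [][](q & p) fails at the other 8 worlds.

8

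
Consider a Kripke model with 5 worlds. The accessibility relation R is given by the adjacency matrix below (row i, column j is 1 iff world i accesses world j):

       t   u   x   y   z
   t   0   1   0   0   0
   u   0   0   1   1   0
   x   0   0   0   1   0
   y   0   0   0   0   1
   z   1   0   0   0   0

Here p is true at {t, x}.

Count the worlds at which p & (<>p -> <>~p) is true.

2

t: p is T, <>p -> <>~p is T. ✓
u: p is F, <>p -> <>~p is T. ✗
x: p is T, <>p -> <>~p is T. ✓
y: p is F, <>p -> <>~p is T. ✗
z: p is F, <>p -> <>~p is F. ✗
Satisfying worlds: {t, x}.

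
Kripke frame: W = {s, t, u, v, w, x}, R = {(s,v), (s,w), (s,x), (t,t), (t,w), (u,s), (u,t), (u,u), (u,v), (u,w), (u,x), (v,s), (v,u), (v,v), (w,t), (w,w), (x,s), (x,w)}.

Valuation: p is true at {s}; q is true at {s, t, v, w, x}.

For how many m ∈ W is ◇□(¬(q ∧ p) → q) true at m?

6

s: successors {v, w, x}; □(¬(q ∧ p) → q) there: v:F, w:T, x:T. ✓
t: successors {t, w}; □(¬(q ∧ p) → q) there: t:T, w:T. ✓
u: successors {s, t, u, v, w, x}; □(¬(q ∧ p) → q) there: s:T, t:T, u:F, v:F, w:T, x:T. ✓
v: successors {s, u, v}; □(¬(q ∧ p) → q) there: s:T, u:F, v:F. ✓
w: successors {t, w}; □(¬(q ∧ p) → q) there: t:T, w:T. ✓
x: successors {s, w}; □(¬(q ∧ p) → q) there: s:T, w:T. ✓
Satisfying worlds: {s, t, u, v, w, x}.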